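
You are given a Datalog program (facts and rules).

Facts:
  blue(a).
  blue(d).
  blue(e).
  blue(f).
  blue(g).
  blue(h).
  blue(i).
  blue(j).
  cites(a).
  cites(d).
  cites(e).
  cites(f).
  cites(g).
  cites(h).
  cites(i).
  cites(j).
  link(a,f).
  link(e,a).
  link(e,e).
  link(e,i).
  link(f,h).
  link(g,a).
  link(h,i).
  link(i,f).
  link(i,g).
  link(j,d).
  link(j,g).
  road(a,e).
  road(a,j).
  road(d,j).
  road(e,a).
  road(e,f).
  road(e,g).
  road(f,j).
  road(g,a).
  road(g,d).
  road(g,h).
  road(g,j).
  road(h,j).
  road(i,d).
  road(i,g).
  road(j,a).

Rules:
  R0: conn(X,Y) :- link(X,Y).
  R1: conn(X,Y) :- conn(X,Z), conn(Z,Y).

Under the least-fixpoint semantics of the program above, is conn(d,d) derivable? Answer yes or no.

no

round 1: derive conn(a,f) via R0 from link(a,f)
round 1: derive conn(e,a) via R0 from link(e,a)
round 1: derive conn(e,e) via R0 from link(e,e)
round 1: derive conn(e,i) via R0 from link(e,i)
round 1: derive conn(f,h) via R0 from link(f,h)
round 1: derive conn(g,a) via R0 from link(g,a)
round 1: derive conn(h,i) via R0 from link(h,i)
round 1: derive conn(i,f) via R0 from link(i,f)
round 1: derive conn(i,g) via R0 from link(i,g)
round 1: derive conn(j,d) via R0 from link(j,d)
round 1: derive conn(j,g) via R0 from link(j,g)
round 2: derive conn(a,h) via R1 from conn(a,f), conn(f,h)
round 2: derive conn(e,f) via R1 from conn(e,a), conn(a,f)
round 2: derive conn(e,g) via R1 from conn(e,i), conn(i,g)
round 2: derive conn(f,i) via R1 from conn(f,h), conn(h,i)
round 2: derive conn(g,f) via R1 from conn(g,a), conn(a,f)
round 2: derive conn(h,f) via R1 from conn(h,i), conn(i,f)
round 2: derive conn(h,g) via R1 from conn(h,i), conn(i,g)
round 2: derive conn(i,a) via R1 from conn(i,g), conn(g,a)
round 2: derive conn(i,h) via R1 from conn(i,f), conn(f,h)
round 2: derive conn(j,a) via R1 from conn(j,g), conn(g,a)
round 3: derive conn(a,g) via R1 from conn(a,h), conn(h,g)
round 3: derive conn(a,i) via R1 from conn(a,f), conn(f,i)
round 3: derive conn(e,h) via R1 from conn(e,a), conn(a,h)
round 3: derive conn(f,a) via R1 from conn(f,i), conn(i,a)
round 3: derive conn(f,f) via R1 from conn(f,h), conn(h,f)
round 3: derive conn(f,g) via R1 from conn(f,h), conn(h,g)
round 3: derive conn(g,h) via R1 from conn(g,a), conn(a,h)
round 3: derive conn(g,i) via R1 from conn(g,f), conn(f,i)
round 3: derive conn(h,a) via R1 from conn(h,g), conn(g,a)
round 3: derive conn(h,h) via R1 from conn(h,f), conn(f,h)
round 3: derive conn(i,i) via R1 from conn(i,f), conn(f,i)
round 3: derive conn(j,f) via R1 from conn(j,a), conn(a,f)
round 3: derive conn(j,h) via R1 from conn(j,a), conn(a,h)
round 4: derive conn(a,a) via R1 from conn(a,f), conn(f,a)
round 4: derive conn(g,g) via R1 from conn(g,a), conn(a,g)
round 4: derive conn(j,i) via R1 from conn(j,a), conn(a,i)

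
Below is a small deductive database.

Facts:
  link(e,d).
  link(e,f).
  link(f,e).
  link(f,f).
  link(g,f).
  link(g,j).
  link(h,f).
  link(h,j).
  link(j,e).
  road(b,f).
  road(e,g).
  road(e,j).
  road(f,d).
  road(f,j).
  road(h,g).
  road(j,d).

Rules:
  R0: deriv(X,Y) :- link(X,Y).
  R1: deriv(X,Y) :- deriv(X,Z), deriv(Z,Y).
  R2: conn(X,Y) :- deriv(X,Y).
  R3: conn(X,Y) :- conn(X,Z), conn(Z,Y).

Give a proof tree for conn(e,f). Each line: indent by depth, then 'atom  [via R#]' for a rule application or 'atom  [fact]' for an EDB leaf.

round 1: derive deriv(e,d) via R0 from link(e,d)
round 1: derive deriv(e,f) via R0 from link(e,f)
round 1: derive deriv(f,e) via R0 from link(f,e)
round 1: derive deriv(f,f) via R0 from link(f,f)
round 1: derive deriv(g,f) via R0 from link(g,f)
round 1: derive deriv(g,j) via R0 from link(g,j)
round 1: derive deriv(h,f) via R0 from link(h,f)
round 1: derive deriv(h,j) via R0 from link(h,j)
round 1: derive deriv(j,e) via R0 from link(j,e)
round 2: derive deriv(e,e) via R1 from deriv(e,f), deriv(f,e)
round 2: derive deriv(f,d) via R1 from deriv(f,e), deriv(e,d)
round 2: derive deriv(g,e) via R1 from deriv(g,f), deriv(f,e)
round 2: derive deriv(h,e) via R1 from deriv(h,f), deriv(f,e)
round 2: derive deriv(j,d) via R1 from deriv(j,e), deriv(e,d)
round 2: derive deriv(j,f) via R1 from deriv(j,e), deriv(e,f)
round 2: derive conn(e,d) via R2 from deriv(e,d)
round 2: derive conn(e,f) via R2 from deriv(e,f)
round 2: derive conn(f,e) via R2 from deriv(f,e)
round 2: derive conn(f,f) via R2 from deriv(f,f)
round 2: derive conn(g,f) via R2 from deriv(g,f)
round 2: derive conn(g,j) via R2 from deriv(g,j)
round 2: derive conn(h,f) via R2 from deriv(h,f)
round 2: derive conn(h,j) via R2 from deriv(h,j)
round 2: derive conn(j,e) via R2 from deriv(j,e)
round 3: derive deriv(g,d) via R1 from deriv(g,e), deriv(e,d)
round 3: derive deriv(h,d) via R1 from deriv(h,e), deriv(e,d)
round 3: derive conn(e,e) via R2 from deriv(e,e)
round 3: derive conn(f,d) via R2 from deriv(f,d)
round 3: derive conn(g,e) via R2 from deriv(g,e)
round 3: derive conn(h,e) via R2 from deriv(h,e)
round 3: derive conn(j,d) via R2 from deriv(j,d)
round 3: derive conn(j,f) via R2 from deriv(j,f)
round 4: derive conn(g,d) via R2 from deriv(g,d)
round 4: derive conn(h,d) via R2 from deriv(h,d)

conn(e,f)  [via R2]
  deriv(e,f)  [via R0]
    link(e,f)  [fact]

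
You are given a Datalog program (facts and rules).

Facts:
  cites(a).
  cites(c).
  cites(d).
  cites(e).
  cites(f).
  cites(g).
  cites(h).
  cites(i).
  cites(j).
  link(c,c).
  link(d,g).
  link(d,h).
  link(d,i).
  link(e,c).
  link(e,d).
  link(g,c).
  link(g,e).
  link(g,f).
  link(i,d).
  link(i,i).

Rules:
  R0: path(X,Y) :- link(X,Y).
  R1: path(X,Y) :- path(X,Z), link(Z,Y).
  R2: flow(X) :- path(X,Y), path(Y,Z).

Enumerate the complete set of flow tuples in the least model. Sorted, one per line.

flow(c)
flow(d)
flow(e)
flow(g)
flow(i)

round 1: derive path(c,c) via R0 from link(c,c)
round 1: derive path(d,g) via R0 from link(d,g)
round 1: derive path(d,h) via R0 from link(d,h)
round 1: derive path(d,i) via R0 from link(d,i)
round 1: derive path(e,c) via R0 from link(e,c)
round 1: derive path(e,d) via R0 from link(e,d)
round 1: derive path(g,c) via R0 from link(g,c)
round 1: derive path(g,e) via R0 from link(g,e)
round 1: derive path(g,f) via R0 from link(g,f)
round 1: derive path(i,d) via R0 from link(i,d)
round 1: derive path(i,i) via R0 from link(i,i)
round 2: derive path(d,c) via R1 from path(d,g), link(g,c)
round 2: derive path(d,d) via R1 from path(d,i), link(i,d)
round 2: derive path(d,e) via R1 from path(d,g), link(g,e)
round 2: derive path(d,f) via R1 from path(d,g), link(g,f)
round 2: derive path(e,g) via R1 from path(e,d), link(d,g)
round 2: derive path(e,h) via R1 from path(e,d), link(d,h)
round 2: derive path(e,i) via R1 from path(e,d), link(d,i)
round 2: derive path(g,d) via R1 from path(g,e), link(e,d)
round 2: derive path(i,g) via R1 from path(i,d), link(d,g)
round 2: derive path(i,h) via R1 from path(i,d), link(d,h)
round 2: derive flow(c) via R2 from path(c,c), path(c,c)
round 2: derive flow(d) via R2 from path(d,g), path(g,c)
round 2: derive flow(e) via R2 from path(e,c), path(c,c)
round 2: derive flow(g) via R2 from path(g,c), path(c,c)
round 2: derive flow(i) via R2 from path(i,d), path(d,g)
round 3: derive path(e,e) via R1 from path(e,g), link(g,e)
round 3: derive path(e,f) via R1 from path(e,g), link(g,f)
round 3: derive path(g,g) via R1 from path(g,d), link(d,g)
round 3: derive path(g,h) via R1 from path(g,d), link(d,h)
round 3: derive path(g,i) via R1 from path(g,d), link(d,i)
round 3: derive path(i,c) via R1 from path(i,g), link(g,c)
round 3: derive path(i,e) via R1 from path(i,g), link(g,e)
round 3: derive path(i,f) via R1 from path(i,g), link(g,f)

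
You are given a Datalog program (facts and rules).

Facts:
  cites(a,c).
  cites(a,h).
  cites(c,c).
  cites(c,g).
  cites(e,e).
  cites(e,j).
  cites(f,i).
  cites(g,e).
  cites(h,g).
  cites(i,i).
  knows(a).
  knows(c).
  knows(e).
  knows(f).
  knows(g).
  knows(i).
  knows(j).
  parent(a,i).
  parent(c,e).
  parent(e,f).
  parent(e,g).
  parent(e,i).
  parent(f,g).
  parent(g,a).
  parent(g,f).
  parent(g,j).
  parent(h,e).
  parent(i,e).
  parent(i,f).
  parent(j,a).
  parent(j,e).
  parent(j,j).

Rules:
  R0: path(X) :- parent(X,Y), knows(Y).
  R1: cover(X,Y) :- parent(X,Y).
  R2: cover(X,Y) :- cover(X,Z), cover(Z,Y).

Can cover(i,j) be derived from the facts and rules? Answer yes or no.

yes

round 1: derive cover(a,i) via R1 from parent(a,i)
round 1: derive cover(c,e) via R1 from parent(c,e)
round 1: derive cover(e,f) via R1 from parent(e,f)
round 1: derive cover(e,g) via R1 from parent(e,g)
round 1: derive cover(e,i) via R1 from parent(e,i)
round 1: derive cover(f,g) via R1 from parent(f,g)
round 1: derive cover(g,a) via R1 from parent(g,a)
round 1: derive cover(g,f) via R1 from parent(g,f)
round 1: derive cover(g,j) via R1 from parent(g,j)
round 1: derive cover(h,e) via R1 from parent(h,e)
round 1: derive cover(i,e) via R1 from parent(i,e)
round 1: derive cover(i,f) via R1 from parent(i,f)
round 1: derive cover(j,a) via R1 from parent(j,a)
round 1: derive cover(j,e) via R1 from parent(j,e)
round 1: derive cover(j,j) via R1 from parent(j,j)
round 2: derive cover(a,e) via R2 from cover(a,i), cover(i,e)
round 2: derive cover(a,f) via R2 from cover(a,i), cover(i,f)
round 2: derive cover(c,f) via R2 from cover(c,e), cover(e,f)
round 2: derive cover(c,g) via R2 from cover(c,e), cover(e,g)
round 2: derive cover(c,i) via R2 from cover(c,e), cover(e,i)
round 2: derive cover(e,a) via R2 from cover(e,g), cover(g,a)
round 2: derive cover(e,e) via R2 from cover(e,i), cover(i,e)
round 2: derive cover(e,j) via R2 from cover(e,g), cover(g,j)
round 2: derive cover(f,a) via R2 from cover(f,g), cover(g,a)
round 2: derive cover(f,f) via R2 from cover(f,g), cover(g,f)
round 2: derive cover(f,j) via R2 from cover(f,g), cover(g,j)
round 2: derive cover(g,e) via R2 from cover(g,j), cover(j,e)
round 2: derive cover(g,g) via R2 from cover(g,f), cover(f,g)
round 2: derive cover(g,i) via R2 from cover(g,a), cover(a,i)
round 2: derive cover(h,f) via R2 from cover(h,e), cover(e,f)
round 2: derive cover(h,g) via R2 from cover(h,e), cover(e,g)
round 2: derive cover(h,i) via R2 from cover(h,e), cover(e,i)
round 2: derive cover(i,g) via R2 from cover(i,e), cover(e,g)
round 2: derive cover(i,i) via R2 from cover(i,e), cover(e,i)
round 2: derive cover(j,f) via R2 from cover(j,e), cover(e,f)
round 2: derive cover(j,g) via R2 from cover(j,e), cover(e,g)
round 2: derive cover(j,i) via R2 from cover(j,a), cover(a,i)
round 3: derive cover(a,a) via R2 from cover(a,e), cover(e,a)
round 3: derive cover(a,g) via R2 from cover(a,e), cover(e,g)
round 3: derive cover(a,j) via R2 from cover(a,e), cover(e,j)
round 3: derive cover(c,a) via R2 from cover(c,e), cover(e,a)
round 3: derive cover(c,j) via R2 from cover(c,e), cover(e,j)
round 3: derive cover(f,e) via R2 from cover(f,a), cover(a,e)
round 3: derive cover(f,i) via R2 from cover(f,a), cover(a,i)
round 3: derive cover(h,a) via R2 from cover(h,e), cover(e,a)
round 3: derive cover(h,j) via R2 from cover(h,e), cover(e,j)
round 3: derive cover(i,a) via R2 from cover(i,e), cover(e,a)
round 3: derive cover(i,j) via R2 from cover(i,e), cover(e,j)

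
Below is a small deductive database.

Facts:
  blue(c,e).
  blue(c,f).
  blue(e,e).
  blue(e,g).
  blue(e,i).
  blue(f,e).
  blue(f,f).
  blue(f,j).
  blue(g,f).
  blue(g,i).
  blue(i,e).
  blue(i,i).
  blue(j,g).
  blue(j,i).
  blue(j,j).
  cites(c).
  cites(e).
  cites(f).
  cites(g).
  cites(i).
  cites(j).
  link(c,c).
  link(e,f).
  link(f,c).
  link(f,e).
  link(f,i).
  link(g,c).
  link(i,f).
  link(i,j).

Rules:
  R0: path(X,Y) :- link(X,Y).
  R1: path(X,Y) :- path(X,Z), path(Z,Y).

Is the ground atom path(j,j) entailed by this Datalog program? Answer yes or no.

round 1: derive path(c,c) via R0 from link(c,c)
round 1: derive path(e,f) via R0 from link(e,f)
round 1: derive path(f,c) via R0 from link(f,c)
round 1: derive path(f,e) via R0 from link(f,e)
round 1: derive path(f,i) via R0 from link(f,i)
round 1: derive path(g,c) via R0 from link(g,c)
round 1: derive path(i,f) via R0 from link(i,f)
round 1: derive path(i,j) via R0 from link(i,j)
round 2: derive path(e,c) via R1 from path(e,f), path(f,c)
round 2: derive path(e,e) via R1 from path(e,f), path(f,e)
round 2: derive path(e,i) via R1 from path(e,f), path(f,i)
round 2: derive path(f,f) via R1 from path(f,e), path(e,f)
round 2: derive path(f,j) via R1 from path(f,i), path(i,j)
round 2: derive path(i,c) via R1 from path(i,f), path(f,c)
round 2: derive path(i,e) via R1 from path(i,f), path(f,e)
round 2: derive path(i,i) via R1 from path(i,f), path(f,i)
round 3: derive path(e,j) via R1 from path(e,f), path(f,j)

no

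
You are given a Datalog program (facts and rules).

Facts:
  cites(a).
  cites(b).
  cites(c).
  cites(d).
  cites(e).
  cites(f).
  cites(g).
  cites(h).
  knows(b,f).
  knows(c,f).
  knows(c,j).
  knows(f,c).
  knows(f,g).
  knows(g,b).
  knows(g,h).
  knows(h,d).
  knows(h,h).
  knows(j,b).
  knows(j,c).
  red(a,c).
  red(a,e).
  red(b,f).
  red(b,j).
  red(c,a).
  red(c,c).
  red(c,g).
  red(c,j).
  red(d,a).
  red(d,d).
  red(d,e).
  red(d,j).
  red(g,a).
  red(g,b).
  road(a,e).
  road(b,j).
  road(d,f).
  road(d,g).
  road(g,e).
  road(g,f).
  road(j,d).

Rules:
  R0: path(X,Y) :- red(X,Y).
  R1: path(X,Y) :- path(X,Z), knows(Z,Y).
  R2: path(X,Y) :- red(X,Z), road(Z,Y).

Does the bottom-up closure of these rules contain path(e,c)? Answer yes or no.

no

round 1: derive path(a,c) via R0 from red(a,c)
round 1: derive path(a,e) via R0 from red(a,e)
round 1: derive path(b,f) via R0 from red(b,f)
round 1: derive path(b,j) via R0 from red(b,j)
round 1: derive path(c,a) via R0 from red(c,a)
round 1: derive path(c,c) via R0 from red(c,c)
round 1: derive path(c,g) via R0 from red(c,g)
round 1: derive path(c,j) via R0 from red(c,j)
round 1: derive path(d,a) via R0 from red(d,a)
round 1: derive path(d,d) via R0 from red(d,d)
round 1: derive path(d,e) via R0 from red(d,e)
round 1: derive path(d,j) via R0 from red(d,j)
round 1: derive path(g,a) via R0 from red(g,a)
round 1: derive path(g,b) via R0 from red(g,b)
round 1: derive path(b,d) via R2 from red(b,j), road(j,d)
round 1: derive path(c,d) via R2 from red(c,j), road(j,d)
round 1: derive path(c,e) via R2 from red(c,a), road(a,e)
round 1: derive path(c,f) via R2 from red(c,g), road(g,f)
round 1: derive path(d,f) via R2 from red(d,d), road(d,f)
round 1: derive path(d,g) via R2 from red(d,d), road(d,g)
round 1: derive path(g,e) via R2 from red(g,a), road(a,e)
round 1: derive path(g,j) via R2 from red(g,b), road(b,j)
round 2: derive path(a,f) via R1 from path(a,c), knows(c,f)
round 2: derive path(a,j) via R1 from path(a,c), knows(c,j)
round 2: derive path(b,b) via R1 from path(b,j), knows(j,b)
round 2: derive path(b,c) via R1 from path(b,f), knows(f,c)
round 2: derive path(b,g) via R1 from path(b,f), knows(f,g)
round 2: derive path(c,b) via R1 from path(c,g), knows(g,b)
round 2: derive path(c,h) via R1 from path(c,g), knows(g,h)
round 2: derive path(d,b) via R1 from path(d,g), knows(g,b)
round 2: derive path(d,c) via R1 from path(d,f), knows(f,c)
round 2: derive path(d,h) via R1 from path(d,g), knows(g,h)
round 2: derive path(g,c) via R1 from path(g,j), knows(j,c)
round 2: derive path(g,f) via R1 from path(g,b), knows(b,f)
round 3: derive path(a,b) via R1 from path(a,j), knows(j,b)
round 3: derive path(a,g) via R1 from path(a,f), knows(f,g)
round 3: derive path(b,h) via R1 from path(b,g), knows(g,h)
round 3: derive path(g,g) via R1 from path(g,f), knows(f,g)
round 4: derive path(a,h) via R1 from path(a,g), knows(g,h)
round 4: derive path(g,h) via R1 from path(g,g), knows(g,h)
round 5: derive path(a,d) via R1 from path(a,h), knows(h,d)
round 5: derive path(g,d) via R1 from path(g,h), knows(h,d)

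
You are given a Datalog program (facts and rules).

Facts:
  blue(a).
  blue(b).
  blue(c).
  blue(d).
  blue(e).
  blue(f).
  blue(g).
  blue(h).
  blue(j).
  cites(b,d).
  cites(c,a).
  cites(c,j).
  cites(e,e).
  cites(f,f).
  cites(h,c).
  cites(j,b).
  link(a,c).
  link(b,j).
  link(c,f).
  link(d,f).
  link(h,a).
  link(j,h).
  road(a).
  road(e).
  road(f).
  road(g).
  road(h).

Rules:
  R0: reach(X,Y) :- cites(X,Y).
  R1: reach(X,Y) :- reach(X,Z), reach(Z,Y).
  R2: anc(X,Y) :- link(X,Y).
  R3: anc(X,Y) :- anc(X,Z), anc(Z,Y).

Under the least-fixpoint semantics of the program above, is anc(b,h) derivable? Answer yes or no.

round 1: derive anc(a,c) via R2 from link(a,c)
round 1: derive anc(b,j) via R2 from link(b,j)
round 1: derive anc(c,f) via R2 from link(c,f)
round 1: derive anc(d,f) via R2 from link(d,f)
round 1: derive anc(h,a) via R2 from link(h,a)
round 1: derive anc(j,h) via R2 from link(j,h)
round 2: derive anc(a,f) via R3 from anc(a,c), anc(c,f)
round 2: derive anc(b,h) via R3 from anc(b,j), anc(j,h)
round 2: derive anc(h,c) via R3 from anc(h,a), anc(a,c)
round 2: derive anc(j,a) via R3 from anc(j,h), anc(h,a)
round 3: derive anc(b,a) via R3 from anc(b,h), anc(h,a)
round 3: derive anc(b,c) via R3 from anc(b,h), anc(h,c)
round 3: derive anc(h,f) via R3 from anc(h,a), anc(a,f)
round 3: derive anc(j,c) via R3 from anc(j,a), anc(a,c)
round 3: derive anc(j,f) via R3 from anc(j,a), anc(a,f)
round 4: derive anc(b,f) via R3 from anc(b,a), anc(a,f)

yes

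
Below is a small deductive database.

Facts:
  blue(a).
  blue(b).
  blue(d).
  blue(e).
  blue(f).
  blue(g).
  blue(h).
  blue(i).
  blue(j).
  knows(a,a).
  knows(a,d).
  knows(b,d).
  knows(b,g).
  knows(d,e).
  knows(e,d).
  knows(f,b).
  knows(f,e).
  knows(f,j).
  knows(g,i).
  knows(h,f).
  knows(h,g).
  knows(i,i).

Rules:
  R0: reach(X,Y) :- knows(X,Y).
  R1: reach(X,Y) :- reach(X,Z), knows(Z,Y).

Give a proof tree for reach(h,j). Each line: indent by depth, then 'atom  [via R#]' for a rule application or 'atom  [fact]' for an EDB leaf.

reach(h,j)  [via R1]
  reach(h,f)  [via R0]
    knows(h,f)  [fact]
  knows(f,j)  [fact]

round 1: derive reach(a,a) via R0 from knows(a,a)
round 1: derive reach(a,d) via R0 from knows(a,d)
round 1: derive reach(b,d) via R0 from knows(b,d)
round 1: derive reach(b,g) via R0 from knows(b,g)
round 1: derive reach(d,e) via R0 from knows(d,e)
round 1: derive reach(e,d) via R0 from knows(e,d)
round 1: derive reach(f,b) via R0 from knows(f,b)
round 1: derive reach(f,e) via R0 from knows(f,e)
round 1: derive reach(f,j) via R0 from knows(f,j)
round 1: derive reach(g,i) via R0 from knows(g,i)
round 1: derive reach(h,f) via R0 from knows(h,f)
round 1: derive reach(h,g) via R0 from knows(h,g)
round 1: derive reach(i,i) via R0 from knows(i,i)
round 2: derive reach(a,e) via R1 from reach(a,d), knows(d,e)
round 2: derive reach(b,e) via R1 from reach(b,d), knows(d,e)
round 2: derive reach(b,i) via R1 from reach(b,g), knows(g,i)
round 2: derive reach(d,d) via R1 from reach(d,e), knows(e,d)
round 2: derive reach(e,e) via R1 from reach(e,d), knows(d,e)
round 2: derive reach(f,d) via R1 from reach(f,b), knows(b,d)
round 2: derive reach(f,g) via R1 from reach(f,b), knows(b,g)
round 2: derive reach(h,b) via R1 from reach(h,f), knows(f,b)
round 2: derive reach(h,e) via R1 from reach(h,f), knows(f,e)
round 2: derive reach(h,i) via R1 from reach(h,g), knows(g,i)
round 2: derive reach(h,j) via R1 from reach(h,f), knows(f,j)
round 3: derive reach(f,i) via R1 from reach(f,g), knows(g,i)
round 3: derive reach(h,d) via R1 from reach(h,b), knows(b,d)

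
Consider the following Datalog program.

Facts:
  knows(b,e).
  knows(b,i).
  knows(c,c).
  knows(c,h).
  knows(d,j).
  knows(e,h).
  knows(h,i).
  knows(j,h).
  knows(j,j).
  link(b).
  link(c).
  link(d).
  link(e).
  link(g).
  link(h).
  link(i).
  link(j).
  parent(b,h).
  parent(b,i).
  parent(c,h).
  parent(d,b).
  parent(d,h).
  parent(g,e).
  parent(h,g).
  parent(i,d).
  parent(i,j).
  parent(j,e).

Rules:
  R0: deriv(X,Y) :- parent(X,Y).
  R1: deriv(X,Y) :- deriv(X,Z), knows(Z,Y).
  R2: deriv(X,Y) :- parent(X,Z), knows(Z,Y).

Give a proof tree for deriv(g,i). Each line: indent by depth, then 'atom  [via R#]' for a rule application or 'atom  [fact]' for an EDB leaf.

round 1: derive deriv(b,h) via R0 from parent(b,h)
round 1: derive deriv(b,i) via R0 from parent(b,i)
round 1: derive deriv(c,h) via R0 from parent(c,h)
round 1: derive deriv(d,b) via R0 from parent(d,b)
round 1: derive deriv(d,h) via R0 from parent(d,h)
round 1: derive deriv(g,e) via R0 from parent(g,e)
round 1: derive deriv(h,g) via R0 from parent(h,g)
round 1: derive deriv(i,d) via R0 from parent(i,d)
round 1: derive deriv(i,j) via R0 from parent(i,j)
round 1: derive deriv(j,e) via R0 from parent(j,e)
round 1: derive deriv(c,i) via R2 from parent(c,h), knows(h,i)
round 1: derive deriv(d,e) via R2 from parent(d,b), knows(b,e)
round 1: derive deriv(d,i) via R2 from parent(d,b), knows(b,i)
round 1: derive deriv(g,h) via R2 from parent(g,e), knows(e,h)
round 1: derive deriv(i,h) via R2 from parent(i,j), knows(j,h)
round 1: derive deriv(j,h) via R2 from parent(j,e), knows(e,h)
round 2: derive deriv(g,i) via R1 from deriv(g,h), knows(h,i)
round 2: derive deriv(i,i) via R1 from deriv(i,h), knows(h,i)
round 2: derive deriv(j,i) via R1 from deriv(j,h), knows(h,i)

deriv(g,i)  [via R1]
  deriv(g,h)  [via R2]
    parent(g,e)  [fact]
    knows(e,h)  [fact]
  knows(h,i)  [fact]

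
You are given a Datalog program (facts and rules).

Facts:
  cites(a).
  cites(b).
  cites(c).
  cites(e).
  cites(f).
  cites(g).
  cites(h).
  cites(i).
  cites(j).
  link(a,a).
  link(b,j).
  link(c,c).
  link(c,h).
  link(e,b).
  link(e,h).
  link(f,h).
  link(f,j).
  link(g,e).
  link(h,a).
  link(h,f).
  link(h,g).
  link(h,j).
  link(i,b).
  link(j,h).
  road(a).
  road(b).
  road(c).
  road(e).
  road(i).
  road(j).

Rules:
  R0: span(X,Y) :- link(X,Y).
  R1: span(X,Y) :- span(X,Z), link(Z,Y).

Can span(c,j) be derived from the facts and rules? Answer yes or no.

yes

round 1: derive span(a,a) via R0 from link(a,a)
round 1: derive span(b,j) via R0 from link(b,j)
round 1: derive span(c,c) via R0 from link(c,c)
round 1: derive span(c,h) via R0 from link(c,h)
round 1: derive span(e,b) via R0 from link(e,b)
round 1: derive span(e,h) via R0 from link(e,h)
round 1: derive span(f,h) via R0 from link(f,h)
round 1: derive span(f,j) via R0 from link(f,j)
round 1: derive span(g,e) via R0 from link(g,e)
round 1: derive span(h,a) via R0 from link(h,a)
round 1: derive span(h,f) via R0 from link(h,f)
round 1: derive span(h,g) via R0 from link(h,g)
round 1: derive span(h,j) via R0 from link(h,j)
round 1: derive span(i,b) via R0 from link(i,b)
round 1: derive span(j,h) via R0 from link(j,h)
round 2: derive span(b,h) via R1 from span(b,j), link(j,h)
round 2: derive span(c,a) via R1 from span(c,h), link(h,a)
round 2: derive span(c,f) via R1 from span(c,h), link(h,f)
round 2: derive span(c,g) via R1 from span(c,h), link(h,g)
round 2: derive span(c,j) via R1 from span(c,h), link(h,j)
round 2: derive span(e,a) via R1 from span(e,h), link(h,a)
round 2: derive span(e,f) via R1 from span(e,h), link(h,f)
round 2: derive span(e,g) via R1 from span(e,h), link(h,g)
round 2: derive span(e,j) via R1 from span(e,b), link(b,j)
round 2: derive span(f,a) via R1 from span(f,h), link(h,a)
round 2: derive span(f,f) via R1 from span(f,h), link(h,f)
round 2: derive span(f,g) via R1 from span(f,h), link(h,g)
round 2: derive span(g,b) via R1 from span(g,e), link(e,b)
round 2: derive span(g,h) via R1 from span(g,e), link(e,h)
round 2: derive span(h,e) via R1 from span(h,g), link(g,e)
round 2: derive span(h,h) via R1 from span(h,f), link(f,h)
round 2: derive span(i,j) via R1 from span(i,b), link(b,j)
round 2: derive span(j,a) via R1 from span(j,h), link(h,a)
round 2: derive span(j,f) via R1 from span(j,h), link(h,f)
round 2: derive span(j,g) via R1 from span(j,h), link(h,g)
round 2: derive span(j,j) via R1 from span(j,h), link(h,j)
round 3: derive span(b,a) via R1 from span(b,h), link(h,a)
round 3: derive span(b,f) via R1 from span(b,h), link(h,f)
round 3: derive span(b,g) via R1 from span(b,h), link(h,g)
round 3: derive span(c,e) via R1 from span(c,g), link(g,e)
round 3: derive span(e,e) via R1 from span(e,g), link(g,e)
round 3: derive span(f,e) via R1 from span(f,g), link(g,e)
round 3: derive span(g,a) via R1 from span(g,h), link(h,a)
round 3: derive span(g,f) via R1 from span(g,h), link(h,f)
round 3: derive span(g,g) via R1 from span(g,h), link(h,g)
round 3: derive span(g,j) via R1 from span(g,b), link(b,j)
round 3: derive span(h,b) via R1 from span(h,e), link(e,b)
round 3: derive span(i,h) via R1 from span(i,j), link(j,h)
round 3: derive span(j,e) via R1 from span(j,g), link(g,e)
round 4: derive span(b,e) via R1 from span(b,g), link(g,e)
round 4: derive span(c,b) via R1 from span(c,e), link(e,b)
round 4: derive span(f,b) via R1 from span(f,e), link(e,b)
round 4: derive span(i,a) via R1 from span(i,h), link(h,a)
round 4: derive span(i,f) via R1 from span(i,h), link(h,f)
round 4: derive span(i,g) via R1 from span(i,h), link(h,g)
round 4: derive span(j,b) via R1 from span(j,e), link(e,b)
round 5: derive span(b,b) via R1 from span(b,e), link(e,b)
round 5: derive span(i,e) via R1 from span(i,g), link(g,e)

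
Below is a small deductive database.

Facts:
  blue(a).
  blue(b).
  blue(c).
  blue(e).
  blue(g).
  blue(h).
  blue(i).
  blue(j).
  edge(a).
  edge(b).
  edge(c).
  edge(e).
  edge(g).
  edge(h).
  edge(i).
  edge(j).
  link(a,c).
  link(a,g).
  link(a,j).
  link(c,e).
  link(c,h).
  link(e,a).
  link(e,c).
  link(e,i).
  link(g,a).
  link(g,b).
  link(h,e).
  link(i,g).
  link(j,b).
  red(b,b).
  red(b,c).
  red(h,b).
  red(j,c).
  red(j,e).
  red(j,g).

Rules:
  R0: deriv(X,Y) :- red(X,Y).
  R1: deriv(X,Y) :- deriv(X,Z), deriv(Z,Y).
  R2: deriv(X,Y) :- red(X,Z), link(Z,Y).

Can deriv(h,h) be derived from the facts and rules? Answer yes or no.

round 1: derive deriv(b,b) via R0 from red(b,b)
round 1: derive deriv(b,c) via R0 from red(b,c)
round 1: derive deriv(h,b) via R0 from red(h,b)
round 1: derive deriv(j,c) via R0 from red(j,c)
round 1: derive deriv(j,e) via R0 from red(j,e)
round 1: derive deriv(j,g) via R0 from red(j,g)
round 1: derive deriv(b,e) via R2 from red(b,c), link(c,e)
round 1: derive deriv(b,h) via R2 from red(b,c), link(c,h)
round 1: derive deriv(j,a) via R2 from red(j,e), link(e,a)
round 1: derive deriv(j,b) via R2 from red(j,g), link(g,b)
round 1: derive deriv(j,h) via R2 from red(j,c), link(c,h)
round 1: derive deriv(j,i) via R2 from red(j,e), link(e,i)
round 2: derive deriv(h,c) via R1 from deriv(h,b), deriv(b,c)
round 2: derive deriv(h,e) via R1 from deriv(h,b), deriv(b,e)
round 2: derive deriv(h,h) via R1 from deriv(h,b), deriv(b,h)

yes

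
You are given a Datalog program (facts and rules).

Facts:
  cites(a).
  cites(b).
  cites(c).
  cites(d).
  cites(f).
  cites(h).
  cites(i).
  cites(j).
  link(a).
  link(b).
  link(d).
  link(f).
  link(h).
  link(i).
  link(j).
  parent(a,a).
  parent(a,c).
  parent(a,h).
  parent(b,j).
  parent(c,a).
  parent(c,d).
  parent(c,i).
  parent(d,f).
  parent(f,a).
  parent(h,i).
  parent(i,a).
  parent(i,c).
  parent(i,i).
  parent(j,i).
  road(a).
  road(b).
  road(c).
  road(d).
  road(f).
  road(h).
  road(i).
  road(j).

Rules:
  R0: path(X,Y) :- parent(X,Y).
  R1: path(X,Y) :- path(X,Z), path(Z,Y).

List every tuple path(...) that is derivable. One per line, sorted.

path(a,a)
path(a,c)
path(a,d)
path(a,f)
path(a,h)
path(a,i)
path(b,a)
path(b,c)
path(b,d)
path(b,f)
path(b,h)
path(b,i)
path(b,j)
path(c,a)
path(c,c)
path(c,d)
path(c,f)
path(c,h)
path(c,i)
path(d,a)
path(d,c)
path(d,d)
path(d,f)
path(d,h)
path(d,i)
path(f,a)
path(f,c)
path(f,d)
path(f,f)
path(f,h)
path(f,i)
path(h,a)
path(h,c)
path(h,d)
path(h,f)
path(h,h)
path(h,i)
path(i,a)
path(i,c)
path(i,d)
path(i,f)
path(i,h)
path(i,i)
path(j,a)
path(j,c)
path(j,d)
path(j,f)
path(j,h)
path(j,i)

round 1: derive path(a,a) via R0 from parent(a,a)
round 1: derive path(a,c) via R0 from parent(a,c)
round 1: derive path(a,h) via R0 from parent(a,h)
round 1: derive path(b,j) via R0 from parent(b,j)
round 1: derive path(c,a) via R0 from parent(c,a)
round 1: derive path(c,d) via R0 from parent(c,d)
round 1: derive path(c,i) via R0 from parent(c,i)
round 1: derive path(d,f) via R0 from parent(d,f)
round 1: derive path(f,a) via R0 from parent(f,a)
round 1: derive path(h,i) via R0 from parent(h,i)
round 1: derive path(i,a) via R0 from parent(i,a)
round 1: derive path(i,c) via R0 from parent(i,c)
round 1: derive path(i,i) via R0 from parent(i,i)
round 1: derive path(j,i) via R0 from parent(j,i)
round 2: derive path(a,d) via R1 from path(a,c), path(c,d)
round 2: derive path(a,i) via R1 from path(a,c), path(c,i)
round 2: derive path(b,i) via R1 from path(b,j), path(j,i)
round 2: derive path(c,c) via R1 from path(c,a), path(a,c)
round 2: derive path(c,f) via R1 from path(c,d), path(d,f)
round 2: derive path(c,h) via R1 from path(c,a), path(a,h)
round 2: derive path(d,a) via R1 from path(d,f), path(f,a)
round 2: derive path(f,c) via R1 from path(f,a), path(a,c)
round 2: derive path(f,h) via R1 from path(f,a), path(a,h)
round 2: derive path(h,a) via R1 from path(h,i), path(i,a)
round 2: derive path(h,c) via R1 from path(h,i), path(i,c)
round 2: derive path(i,d) via R1 from path(i,c), path(c,d)
round 2: derive path(i,h) via R1 from path(i,a), path(a,h)
round 2: derive path(j,a) via R1 from path(j,i), path(i,a)
round 2: derive path(j,c) via R1 from path(j,i), path(i,c)
round 3: derive path(a,f) via R1 from path(a,c), path(c,f)
round 3: derive path(b,a) via R1 from path(b,i), path(i,a)
round 3: derive path(b,c) via R1 from path(b,i), path(i,c)
round 3: derive path(b,d) via R1 from path(b,i), path(i,d)
round 3: derive path(b,h) via R1 from path(b,i), path(i,h)
round 3: derive path(d,c) via R1 from path(d,a), path(a,c)
round 3: derive path(d,d) via R1 from path(d,a), path(a,d)
round 3: derive path(d,h) via R1 from path(d,a), path(a,h)
round 3: derive path(d,i) via R1 from path(d,a), path(a,i)
round 3: derive path(f,d) via R1 from path(f,a), path(a,d)
round 3: derive path(f,f) via R1 from path(f,c), path(c,f)
round 3: derive path(f,i) via R1 from path(f,a), path(a,i)
round 3: derive path(h,d) via R1 from path(h,a), path(a,d)
round 3: derive path(h,f) via R1 from path(h,c), path(c,f)
round 3: derive path(h,h) via R1 from path(h,a), path(a,h)
round 3: derive path(i,f) via R1 from path(i,c), path(c,f)
round 3: derive path(j,d) via R1 from path(j,a), path(a,d)
round 3: derive path(j,f) via R1 from path(j,c), path(c,f)
round 3: derive path(j,h) via R1 from path(j,a), path(a,h)
round 4: derive path(b,f) via R1 from path(b,a), path(a,f)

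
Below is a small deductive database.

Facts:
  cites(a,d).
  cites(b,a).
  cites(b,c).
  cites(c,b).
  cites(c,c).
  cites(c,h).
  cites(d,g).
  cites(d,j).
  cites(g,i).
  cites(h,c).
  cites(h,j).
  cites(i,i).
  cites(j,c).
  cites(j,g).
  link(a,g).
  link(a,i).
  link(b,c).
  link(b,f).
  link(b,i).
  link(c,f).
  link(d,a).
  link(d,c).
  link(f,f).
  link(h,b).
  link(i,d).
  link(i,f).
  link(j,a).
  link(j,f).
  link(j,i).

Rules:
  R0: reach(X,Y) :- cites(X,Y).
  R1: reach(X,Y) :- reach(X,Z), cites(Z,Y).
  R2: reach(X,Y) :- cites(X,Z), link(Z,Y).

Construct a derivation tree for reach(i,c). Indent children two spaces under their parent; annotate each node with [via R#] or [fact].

reach(i,c)  [via R1]
  reach(i,j)  [via R1]
    reach(i,d)  [via R2]
      cites(i,i)  [fact]
      link(i,d)  [fact]
    cites(d,j)  [fact]
  cites(j,c)  [fact]

round 1: derive reach(a,d) via R0 from cites(a,d)
round 1: derive reach(b,a) via R0 from cites(b,a)
round 1: derive reach(b,c) via R0 from cites(b,c)
round 1: derive reach(c,b) via R0 from cites(c,b)
round 1: derive reach(c,c) via R0 from cites(c,c)
round 1: derive reach(c,h) via R0 from cites(c,h)
round 1: derive reach(d,g) via R0 from cites(d,g)
round 1: derive reach(d,j) via R0 from cites(d,j)
round 1: derive reach(g,i) via R0 from cites(g,i)
round 1: derive reach(h,c) via R0 from cites(h,c)
round 1: derive reach(h,j) via R0 from cites(h,j)
round 1: derive reach(i,i) via R0 from cites(i,i)
round 1: derive reach(j,c) via R0 from cites(j,c)
round 1: derive reach(j,g) via R0 from cites(j,g)
round 1: derive reach(a,a) via R2 from cites(a,d), link(d,a)
round 1: derive reach(a,c) via R2 from cites(a,d), link(d,c)
round 1: derive reach(b,f) via R2 from cites(b,c), link(c,f)
round 1: derive reach(b,g) via R2 from cites(b,a), link(a,g)
round 1: derive reach(b,i) via R2 from cites(b,a), link(a,i)
round 1: derive reach(c,f) via R2 from cites(c,b), link(b,f)
round 1: derive reach(c,i) via R2 from cites(c,b), link(b,i)
round 1: derive reach(d,a) via R2 from cites(d,j), link(j,a)
round 1: derive reach(d,f) via R2 from cites(d,j), link(j,f)
round 1: derive reach(d,i) via R2 from cites(d,j), link(j,i)
round 1: derive reach(g,d) via R2 from cites(g,i), link(i,d)
round 1: derive reach(g,f) via R2 from cites(g,i), link(i,f)
round 1: derive reach(h,a) via R2 from cites(h,j), link(j,a)
round 1: derive reach(h,f) via R2 from cites(h,c), link(c,f)
round 1: derive reach(h,i) via R2 from cites(h,j), link(j,i)
round 1: derive reach(i,d) via R2 from cites(i,i), link(i,d)
round 1: derive reach(i,f) via R2 from cites(i,i), link(i,f)
round 1: derive reach(j,f) via R2 from cites(j,c), link(c,f)
round 2: derive reach(a,b) via R1 from reach(a,c), cites(c,b)
round 2: derive reach(a,g) via R1 from reach(a,d), cites(d,g)
round 2: derive reach(a,h) via R1 from reach(a,c), cites(c,h)
round 2: derive reach(a,j) via R1 from reach(a,d), cites(d,j)
round 2: derive reach(b,b) via R1 from reach(b,c), cites(c,b)
round 2: derive reach(b,d) via R1 from reach(b,a), cites(a,d)
round 2: derive reach(b,h) via R1 from reach(b,c), cites(c,h)
round 2: derive reach(c,a) via R1 from reach(c,b), cites(b,a)
round 2: derive reach(c,j) via R1 from reach(c,h), cites(h,j)
round 2: derive reach(d,c) via R1 from reach(d,j), cites(j,c)
round 2: derive reach(d,d) via R1 from reach(d,a), cites(a,d)
round 2: derive reach(g,g) via R1 from reach(g,d), cites(d,g)
round 2: derive reach(g,j) via R1 from reach(g,d), cites(d,j)
round 2: derive reach(h,b) via R1 from reach(h,c), cites(c,b)
round 2: derive reach(h,d) via R1 from reach(h,a), cites(a,d)
round 2: derive reach(h,g) via R1 from reach(h,j), cites(j,g)
round 2: derive reach(h,h) via R1 from reach(h,c), cites(c,h)
round 2: derive reach(i,g) via R1 from reach(i,d), cites(d,g)
round 2: derive reach(i,j) via R1 from reach(i,d), cites(d,j)
round 2: derive reach(j,b) via R1 from reach(j,c), cites(c,b)
round 2: derive reach(j,h) via R1 from reach(j,c), cites(c,h)
round 2: derive reach(j,i) via R1 from reach(j,g), cites(g,i)
round 3: derive reach(a,i) via R1 from reach(a,g), cites(g,i)
round 3: derive reach(b,j) via R1 from reach(b,d), cites(d,j)
round 3: derive reach(c,d) via R1 from reach(c,a), cites(a,d)
round 3: derive reach(c,g) via R1 from reach(c,j), cites(j,g)
round 3: derive reach(d,b) via R1 from reach(d,c), cites(c,b)
round 3: derive reach(d,h) via R1 from reach(d,c), cites(c,h)
round 3: derive reach(g,c) via R1 from reach(g,j), cites(j,c)
round 3: derive reach(i,c) via R1 from reach(i,j), cites(j,c)
round 3: derive reach(j,a) via R1 from reach(j,b), cites(b,a)
round 3: derive reach(j,j) via R1 from reach(j,h), cites(h,j)
round 4: derive reach(g,b) via R1 from reach(g,c), cites(c,b)
round 4: derive reach(g,h) via R1 from reach(g,c), cites(c,h)
round 4: derive reach(i,b) via R1 from reach(i,c), cites(c,b)
round 4: derive reach(i,h) via R1 from reach(i,c), cites(c,h)
round 4: derive reach(j,d) via R1 from reach(j,a), cites(a,d)
round 5: derive reach(g,a) via R1 from reach(g,b), cites(b,a)
round 5: derive reach(i,a) via R1 from reach(i,b), cites(b,a)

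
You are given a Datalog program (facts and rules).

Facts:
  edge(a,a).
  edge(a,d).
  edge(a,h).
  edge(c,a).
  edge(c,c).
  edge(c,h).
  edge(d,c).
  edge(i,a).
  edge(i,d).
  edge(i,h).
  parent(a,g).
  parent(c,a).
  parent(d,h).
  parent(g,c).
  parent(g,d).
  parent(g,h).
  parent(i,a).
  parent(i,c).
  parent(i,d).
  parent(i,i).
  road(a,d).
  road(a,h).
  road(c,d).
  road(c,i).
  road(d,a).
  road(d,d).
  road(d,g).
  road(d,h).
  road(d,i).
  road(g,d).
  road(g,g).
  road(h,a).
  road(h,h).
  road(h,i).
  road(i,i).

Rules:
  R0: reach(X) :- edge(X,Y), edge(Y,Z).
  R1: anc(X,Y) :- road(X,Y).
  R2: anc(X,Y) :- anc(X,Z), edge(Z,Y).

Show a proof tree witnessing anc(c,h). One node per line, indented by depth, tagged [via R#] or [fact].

anc(c,h)  [via R2]
  anc(c,i)  [via R1]
    road(c,i)  [fact]
  edge(i,h)  [fact]

round 1: derive anc(a,d) via R1 from road(a,d)
round 1: derive anc(a,h) via R1 from road(a,h)
round 1: derive anc(c,d) via R1 from road(c,d)
round 1: derive anc(c,i) via R1 from road(c,i)
round 1: derive anc(d,a) via R1 from road(d,a)
round 1: derive anc(d,d) via R1 from road(d,d)
round 1: derive anc(d,g) via R1 from road(d,g)
round 1: derive anc(d,h) via R1 from road(d,h)
round 1: derive anc(d,i) via R1 from road(d,i)
round 1: derive anc(g,d) via R1 from road(g,d)
round 1: derive anc(g,g) via R1 from road(g,g)
round 1: derive anc(h,a) via R1 from road(h,a)
round 1: derive anc(h,h) via R1 from road(h,h)
round 1: derive anc(h,i) via R1 from road(h,i)
round 1: derive anc(i,i) via R1 from road(i,i)
round 2: derive anc(a,c) via R2 from anc(a,d), edge(d,c)
round 2: derive anc(c,a) via R2 from anc(c,i), edge(i,a)
round 2: derive anc(c,c) via R2 from anc(c,d), edge(d,c)
round 2: derive anc(c,h) via R2 from anc(c,i), edge(i,h)
round 2: derive anc(d,c) via R2 from anc(d,d), edge(d,c)
round 2: derive anc(g,c) via R2 from anc(g,d), edge(d,c)
round 2: derive anc(h,d) via R2 from anc(h,a), edge(a,d)
round 2: derive anc(i,a) via R2 from anc(i,i), edge(i,a)
round 2: derive anc(i,d) via R2 from anc(i,i), edge(i,d)
round 2: derive anc(i,h) via R2 from anc(i,i), edge(i,h)
round 3: derive anc(a,a) via R2 from anc(a,c), edge(c,a)
round 3: derive anc(g,a) via R2 from anc(g,c), edge(c,a)
round 3: derive anc(g,h) via R2 from anc(g,c), edge(c,h)
round 3: derive anc(h,c) via R2 from anc(h,d), edge(d,c)
round 3: derive anc(i,c) via R2 from anc(i,d), edge(d,c)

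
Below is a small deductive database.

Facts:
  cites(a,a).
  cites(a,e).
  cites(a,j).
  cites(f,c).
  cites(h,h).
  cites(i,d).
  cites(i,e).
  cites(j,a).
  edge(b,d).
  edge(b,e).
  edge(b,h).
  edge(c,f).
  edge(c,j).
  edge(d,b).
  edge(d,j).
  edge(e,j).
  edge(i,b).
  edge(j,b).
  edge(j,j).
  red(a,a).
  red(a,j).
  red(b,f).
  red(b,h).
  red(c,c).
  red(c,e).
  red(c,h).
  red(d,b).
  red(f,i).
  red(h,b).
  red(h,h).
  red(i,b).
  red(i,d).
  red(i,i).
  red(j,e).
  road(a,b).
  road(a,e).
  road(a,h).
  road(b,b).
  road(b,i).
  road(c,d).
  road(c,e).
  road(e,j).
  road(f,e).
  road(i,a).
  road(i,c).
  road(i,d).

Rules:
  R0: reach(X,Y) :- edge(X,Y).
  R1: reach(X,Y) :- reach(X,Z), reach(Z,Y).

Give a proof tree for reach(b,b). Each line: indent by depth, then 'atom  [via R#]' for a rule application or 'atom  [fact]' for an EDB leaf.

round 1: derive reach(b,d) via R0 from edge(b,d)
round 1: derive reach(b,e) via R0 from edge(b,e)
round 1: derive reach(b,h) via R0 from edge(b,h)
round 1: derive reach(c,f) via R0 from edge(c,f)
round 1: derive reach(c,j) via R0 from edge(c,j)
round 1: derive reach(d,b) via R0 from edge(d,b)
round 1: derive reach(d,j) via R0 from edge(d,j)
round 1: derive reach(e,j) via R0 from edge(e,j)
round 1: derive reach(i,b) via R0 from edge(i,b)
round 1: derive reach(j,b) via R0 from edge(j,b)
round 1: derive reach(j,j) via R0 from edge(j,j)
round 2: derive reach(b,b) via R1 from reach(b,d), reach(d,b)
round 2: derive reach(b,j) via R1 from reach(b,d), reach(d,j)
round 2: derive reach(c,b) via R1 from reach(c,j), reach(j,b)
round 2: derive reach(d,d) via R1 from reach(d,b), reach(b,d)
round 2: derive reach(d,e) via R1 from reach(d,b), reach(b,e)
round 2: derive reach(d,h) via R1 from reach(d,b), reach(b,h)
round 2: derive reach(e,b) via R1 from reach(e,j), reach(j,b)
round 2: derive reach(i,d) via R1 from reach(i,b), reach(b,d)
round 2: derive reach(i,e) via R1 from reach(i,b), reach(b,e)
round 2: derive reach(i,h) via R1 from reach(i,b), reach(b,h)
round 2: derive reach(j,d) via R1 from reach(j,b), reach(b,d)
round 2: derive reach(j,e) via R1 from reach(j,b), reach(b,e)
round 2: derive reach(j,h) via R1 from reach(j,b), reach(b,h)
round 3: derive reach(c,d) via R1 from reach(c,b), reach(b,d)
round 3: derive reach(c,e) via R1 from reach(c,b), reach(b,e)
round 3: derive reach(c,h) via R1 from reach(c,b), reach(b,h)
round 3: derive reach(e,d) via R1 from reach(e,b), reach(b,d)
round 3: derive reach(e,e) via R1 from reach(e,b), reach(b,e)
round 3: derive reach(e,h) via R1 from reach(e,b), reach(b,h)
round 3: derive reach(i,j) via R1 from reach(i,b), reach(b,j)

reach(b,b)  [via R1]
  reach(b,d)  [via R0]
    edge(b,d)  [fact]
  reach(d,b)  [via R0]
    edge(d,b)  [fact]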